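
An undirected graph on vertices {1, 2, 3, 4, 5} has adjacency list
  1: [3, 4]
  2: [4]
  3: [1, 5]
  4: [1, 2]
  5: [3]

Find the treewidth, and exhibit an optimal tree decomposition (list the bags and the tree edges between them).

Treewidth 1.
Bags: B1 = {2, 4}  B2 = {1, 4}  B3 = {1, 3}  B4 = {3, 5}
Tree: B1–B2, B2–B3, B3–B4

Every bag has size at most 2, so the width is 2 − 1 = 1 and tw(G) ≤ 1. G has an edge, so its treewidth is at least 1. Hence tw(G) = 1 exactly.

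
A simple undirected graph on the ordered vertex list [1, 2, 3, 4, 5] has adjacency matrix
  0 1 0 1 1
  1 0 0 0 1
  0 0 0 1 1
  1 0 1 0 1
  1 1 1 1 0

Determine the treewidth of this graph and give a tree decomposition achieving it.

The largest bag has 3 vertices, giving width 2; this decomposition certifies tw(G) ≤ 2. For the lower bound, the 3 vertices {1, 2, 5} are pairwise adjacent, and any tree decomposition puts a clique entirely inside one bag — forcing width ≥ 2. The upper and lower bounds meet at 2, so that is the treewidth.

Treewidth 2.
One optimal decomposition is:
Bags: B1 = {1, 2, 5}  B2 = {1, 4, 5}  B3 = {3, 4, 5}
Tree: B1–B2, B2–B3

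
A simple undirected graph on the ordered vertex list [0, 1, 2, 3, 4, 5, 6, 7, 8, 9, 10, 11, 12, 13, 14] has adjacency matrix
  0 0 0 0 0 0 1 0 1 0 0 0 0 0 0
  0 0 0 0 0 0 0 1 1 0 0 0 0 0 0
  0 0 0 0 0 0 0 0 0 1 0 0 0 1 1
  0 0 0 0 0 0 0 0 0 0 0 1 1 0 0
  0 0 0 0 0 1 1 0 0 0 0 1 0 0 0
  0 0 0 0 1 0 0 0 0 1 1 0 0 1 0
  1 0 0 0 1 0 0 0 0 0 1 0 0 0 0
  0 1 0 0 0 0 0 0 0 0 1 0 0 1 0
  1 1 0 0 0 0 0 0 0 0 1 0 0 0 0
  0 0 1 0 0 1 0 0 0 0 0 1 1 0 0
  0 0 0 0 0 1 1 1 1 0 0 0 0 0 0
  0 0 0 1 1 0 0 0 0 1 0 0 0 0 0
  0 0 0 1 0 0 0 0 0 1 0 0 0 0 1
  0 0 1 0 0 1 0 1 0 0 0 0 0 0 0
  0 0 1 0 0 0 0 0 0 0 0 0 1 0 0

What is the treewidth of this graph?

A width-3 tree decomposition is:
Bags: B1 = {2, 3, 12, 14}  B2 = {2, 3, 9, 12}  B3 = {2, 3, 9, 11}  B4 = {2, 9, 11, 13}  B5 = {5, 9, 11, 13}  B6 = {4, 5, 11, 13}  B7 = {4, 5, 7, 13}  B8 = {4, 5, 7, 10}  B9 = {4, 6, 7, 10}  B10 = {1, 6, 7, 10}  B11 = {1, 6, 8, 10}  B12 = {0, 1, 6, 8}
Tree: B1–B2, B2–B3, B3–B4, B4–B5, B5–B6, B6–B7, B7–B8, B8–B9, B9–B10, B10–B11, B11–B12
Each bag holds 4 vertices, so the decomposition has width 3, which upper-bounds the treewidth. For the lower bound: the 4 vertex sets {3,12,14}, {2}, {9}, {4,5,11,13} are disjoint, each induces a connected subgraph, and every pair is joined by at least one edge of G. Contracting each set to a single vertex therefore yields K_{4} as a minor, and since treewidth is minor-monotone, tw(G) ≥ tw(K_{4}) = 3. Hence tw(G) = 3 exactly.

3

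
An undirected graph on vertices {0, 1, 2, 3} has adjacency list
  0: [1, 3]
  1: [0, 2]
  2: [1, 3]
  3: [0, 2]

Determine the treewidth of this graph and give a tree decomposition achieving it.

Each bag holds 3 vertices, so the decomposition has width 2, which upper-bounds the treewidth. Since 0–3–2–1–0 is a cycle in G, G is not acyclic. Forests are exactly the graphs of treewidth ≤ 1, so tw(G) ≥ 2. The upper and lower bounds meet at 2, so that is the treewidth.

Treewidth 2.
One optimal decomposition is:
Bags: B1 = {0, 2, 3}  B2 = {0, 1, 2}
Tree: B1–B2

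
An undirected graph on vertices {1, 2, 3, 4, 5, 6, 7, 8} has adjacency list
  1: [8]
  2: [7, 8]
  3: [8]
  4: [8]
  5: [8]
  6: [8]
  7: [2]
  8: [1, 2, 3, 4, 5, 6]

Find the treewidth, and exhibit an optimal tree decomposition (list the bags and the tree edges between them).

The largest bag has 2 vertices, giving width 1; this decomposition certifies tw(G) ≤ 1. Any graph with an edge has treewidth ≥ 1, and G has the edge 8–2. Combining the bounds, tw(G) = 1.

Treewidth 1.
Bags: B1 = {2, 8}  B2 = {3, 8}  B3 = {5, 8}  B4 = {6, 8}  B5 = {4, 8}  B6 = {2, 7}  B7 = {1, 8}
Tree: B1–B2, B2–B3, B3–B4, B1–B5, B1–B6, B5–B7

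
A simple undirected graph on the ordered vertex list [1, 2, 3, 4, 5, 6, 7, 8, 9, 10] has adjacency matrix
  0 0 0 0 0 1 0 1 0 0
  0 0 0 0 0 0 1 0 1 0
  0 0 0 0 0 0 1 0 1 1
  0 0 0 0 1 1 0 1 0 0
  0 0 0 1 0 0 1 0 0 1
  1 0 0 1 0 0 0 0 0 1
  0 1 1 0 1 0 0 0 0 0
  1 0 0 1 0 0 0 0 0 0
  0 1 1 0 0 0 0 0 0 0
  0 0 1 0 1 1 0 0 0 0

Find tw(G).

2

A width-2 tree decomposition is:
Bags: B1 = {2, 7, 9}  B2 = {3, 7, 9}  B3 = {3, 5, 7}  B4 = {3, 5, 10}  B5 = {4, 5, 10}  B6 = {4, 6, 10}  B7 = {4, 6, 8}  B8 = {1, 6, 8}
Tree: B1–B2, B2–B3, B3–B4, B4–B5, B5–B6, B6–B7, B7–B8
Every bag has size at most 3, so the width is 3 − 1 = 2 and tw(G) ≤ 2. The edges 2–9–3–7–2 form a cycle, so G is not a tree and its treewidth is at least 2. Therefore the treewidth is 2.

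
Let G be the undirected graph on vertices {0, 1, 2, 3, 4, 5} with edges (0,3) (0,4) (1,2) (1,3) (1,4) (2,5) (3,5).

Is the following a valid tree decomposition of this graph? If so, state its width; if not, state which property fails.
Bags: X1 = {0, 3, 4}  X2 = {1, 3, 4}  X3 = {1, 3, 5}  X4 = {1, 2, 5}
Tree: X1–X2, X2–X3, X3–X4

Vertex coverage: the bags together contain {0, 1, 2, 3, 4, 5}, the full vertex set. Edge coverage: each edge of G has both endpoints in at least one bag. Running intersection: for every vertex, the bags containing it form a connected subtree. All three properties hold, so this is a valid tree decomposition of width max|bag| − 1 = 2, and hence tw(G) ≤ 2.

Yes; width 2.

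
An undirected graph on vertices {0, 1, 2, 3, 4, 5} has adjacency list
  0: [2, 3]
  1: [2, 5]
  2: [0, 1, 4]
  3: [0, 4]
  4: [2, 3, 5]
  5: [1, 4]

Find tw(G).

2

A width-2 tree decomposition is:
Bags: B1 = {1, 2, 5}  B2 = {2, 4, 5}  B3 = {0, 2, 4}  B4 = {0, 3, 4}
Tree: B1–B2, B2–B3, B3–B4
Each bag holds 3 vertices, so the decomposition has width 2, which upper-bounds the treewidth. For the lower bound, G contains the cycle 1–5–4–2–1, so G is not a forest; only forests have treewidth ≤ 1, hence tw(G) ≥ 2. Hence tw(G) = 2 exactly.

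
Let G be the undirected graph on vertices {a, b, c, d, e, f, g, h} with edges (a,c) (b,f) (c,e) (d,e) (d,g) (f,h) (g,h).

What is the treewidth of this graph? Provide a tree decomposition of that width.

Treewidth 1.
One optimal decomposition is:
Bags: B1 = {b, f}  B2 = {f, h}  B3 = {g, h}  B4 = {d, g}  B5 = {d, e}  B6 = {c, e}  B7 = {a, c}
Tree: B1–B2, B2–B3, B3–B4, B4–B5, B5–B6, B6–B7

Each bag holds 2 vertices, so the decomposition has width 1, which upper-bounds the treewidth. Any graph with an edge has treewidth ≥ 1, and G has the edge b–f. Combining the bounds, tw(G) = 1.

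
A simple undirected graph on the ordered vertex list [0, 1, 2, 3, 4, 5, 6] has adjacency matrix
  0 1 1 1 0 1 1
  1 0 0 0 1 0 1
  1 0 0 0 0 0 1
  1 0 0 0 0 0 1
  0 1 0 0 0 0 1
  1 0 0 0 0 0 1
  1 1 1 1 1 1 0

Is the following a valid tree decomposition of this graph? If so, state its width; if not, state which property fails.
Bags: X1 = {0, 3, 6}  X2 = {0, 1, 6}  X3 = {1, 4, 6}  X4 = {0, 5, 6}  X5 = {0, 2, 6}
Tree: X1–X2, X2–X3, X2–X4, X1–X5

Every vertex of G appears in some bag (union = {0, 1, 2, 3, 4, 5, 6}); every edge is covered by a bag; and for each vertex v the set of bags containing v is connected in the bag tree. The decomposition is therefore valid. The largest bag has 3 vertices, so the width is 2.

Yes; width 2.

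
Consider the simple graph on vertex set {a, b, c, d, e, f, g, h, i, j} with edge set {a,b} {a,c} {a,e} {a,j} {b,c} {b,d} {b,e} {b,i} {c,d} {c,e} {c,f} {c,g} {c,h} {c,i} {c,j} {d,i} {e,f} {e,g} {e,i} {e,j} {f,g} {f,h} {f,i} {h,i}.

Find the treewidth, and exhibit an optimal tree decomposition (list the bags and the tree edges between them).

Each bag holds 4 vertices, so the decomposition has width 3, which upper-bounds the treewidth. For the lower bound, the 4 vertices {b, c, d, i} are pairwise adjacent, and any tree decomposition puts a clique entirely inside one bag — forcing width ≥ 3. Therefore the treewidth is 3.

Treewidth 3.
One optimal decomposition is:
Bags: B1 = {c, e, f, g}  B2 = {c, e, f, i}  B3 = {b, c, e, i}  B4 = {a, b, c, e}  B5 = {a, c, e, j}  B6 = {c, f, h, i}  B7 = {b, c, d, i}
Tree: B1–B2, B2–B3, B3–B4, B4–B5, B2–B6, B3–B7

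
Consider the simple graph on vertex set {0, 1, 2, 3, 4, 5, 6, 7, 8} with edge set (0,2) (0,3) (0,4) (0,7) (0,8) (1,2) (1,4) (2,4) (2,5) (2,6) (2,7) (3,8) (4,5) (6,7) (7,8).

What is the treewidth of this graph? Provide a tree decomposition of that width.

Treewidth 2.
One optimal decomposition is:
Bags: B1 = {0, 2, 7}  B2 = {0, 2, 4}  B3 = {2, 6, 7}  B4 = {0, 7, 8}  B5 = {0, 3, 8}  B6 = {2, 4, 5}  B7 = {1, 2, 4}
Tree: B1–B2, B1–B3, B1–B4, B4–B5, B2–B6, B2–B7

Every bag has size at most 3, so the width is 3 − 1 = 2 and tw(G) ≤ 2. For the lower bound, the 3 vertices {0, 3, 8} are pairwise adjacent, and any tree decomposition puts a clique entirely inside one bag — forcing width ≥ 2. Combining the bounds, tw(G) = 2.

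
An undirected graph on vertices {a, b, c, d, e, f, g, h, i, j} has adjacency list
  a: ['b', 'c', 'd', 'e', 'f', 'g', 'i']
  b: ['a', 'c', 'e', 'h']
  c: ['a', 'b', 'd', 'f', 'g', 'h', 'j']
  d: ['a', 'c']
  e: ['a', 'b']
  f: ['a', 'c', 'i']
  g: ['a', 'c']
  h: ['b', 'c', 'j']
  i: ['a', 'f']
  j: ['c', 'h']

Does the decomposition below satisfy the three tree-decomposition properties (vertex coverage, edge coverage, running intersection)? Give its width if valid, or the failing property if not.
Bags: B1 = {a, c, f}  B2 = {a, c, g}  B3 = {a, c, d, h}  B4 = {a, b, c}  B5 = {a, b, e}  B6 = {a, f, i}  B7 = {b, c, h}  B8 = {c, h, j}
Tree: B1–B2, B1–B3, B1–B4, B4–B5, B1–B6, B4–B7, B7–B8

No — bags containing vertex h are not connected in the tree.

A tree decomposition must satisfy three properties: every vertex lies in some bag; for every edge, both endpoints lie together in some bag; and for every vertex, the bags containing it form a connected subtree. Here bags containing vertex h are not connected in the tree, so the decomposition is invalid.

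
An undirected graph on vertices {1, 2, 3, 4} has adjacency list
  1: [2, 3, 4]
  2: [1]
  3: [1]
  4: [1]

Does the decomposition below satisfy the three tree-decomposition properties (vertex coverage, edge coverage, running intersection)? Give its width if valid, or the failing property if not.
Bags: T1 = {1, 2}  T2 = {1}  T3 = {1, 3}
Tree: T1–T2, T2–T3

No — vertex 4 appears in no bag.

A tree decomposition must satisfy three properties: every vertex lies in some bag; for every edge, both endpoints lie together in some bag; and for every vertex, the bags containing it form a connected subtree. Here vertex 4 appears in no bag, so the decomposition is invalid.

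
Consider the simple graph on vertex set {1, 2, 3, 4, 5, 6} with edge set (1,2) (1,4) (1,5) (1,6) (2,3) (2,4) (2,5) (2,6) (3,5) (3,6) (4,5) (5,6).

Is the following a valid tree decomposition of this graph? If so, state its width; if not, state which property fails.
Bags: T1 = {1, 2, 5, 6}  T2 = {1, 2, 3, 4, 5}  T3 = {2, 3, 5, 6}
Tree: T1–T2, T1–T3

No — bags containing vertex 3 are not connected in the tree.

A tree decomposition must satisfy three properties: every vertex lies in some bag; for every edge, both endpoints lie together in some bag; and for every vertex, the bags containing it form a connected subtree. Here bags containing vertex 3 are not connected in the tree, so the decomposition is invalid.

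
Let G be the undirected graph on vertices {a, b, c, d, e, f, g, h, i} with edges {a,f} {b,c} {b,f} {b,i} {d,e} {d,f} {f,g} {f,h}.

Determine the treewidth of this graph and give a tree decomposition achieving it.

Every bag has size at most 2, so the width is 2 − 1 = 1 and tw(G) ≤ 1. Since G has at least one edge (e.g. b–f), it is not an edgeless graph, so tw(G) ≥ 1. Therefore the treewidth is 1.

Treewidth 1.
One such decomposition:
Bags: B1 = {b, f}  B2 = {a, f}  B3 = {d, f}  B4 = {b, c}  B5 = {f, h}  B6 = {b, i}  B7 = {d, e}  B8 = {f, g}
Tree: B1–B2, B1–B3, B1–B4, B1–B5, B1–B6, B3–B7, B2–B8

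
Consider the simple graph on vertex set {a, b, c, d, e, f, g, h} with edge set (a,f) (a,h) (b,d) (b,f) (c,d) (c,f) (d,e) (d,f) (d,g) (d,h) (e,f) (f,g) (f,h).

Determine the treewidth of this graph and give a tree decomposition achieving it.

Every bag has size at most 3, so the width is 3 − 1 = 2 and tw(G) ≤ 2. Conversely, {d, f, g} is a clique of size 3, and the vertices of any clique must share a bag in every tree decomposition; so some bag has ≥ 3 vertices and tw(G) ≥ 2. Hence tw(G) = 2 exactly.

Treewidth 2.
One optimal decomposition is:
Bags: B1 = {a, f, h}  B2 = {d, f, h}  B3 = {d, e, f}  B4 = {c, d, f}  B5 = {b, d, f}  B6 = {d, f, g}
Tree: B1–B2, B2–B3, B3–B4, B4–B5, B2–B6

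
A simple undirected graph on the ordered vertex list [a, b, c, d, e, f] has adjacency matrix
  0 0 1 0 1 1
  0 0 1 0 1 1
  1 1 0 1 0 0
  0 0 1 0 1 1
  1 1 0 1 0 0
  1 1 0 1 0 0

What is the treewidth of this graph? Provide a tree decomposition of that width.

Treewidth 3.
One optimal decomposition is:
Bags: B1 = {a, c, e, f}  B2 = {b, c, e, f}  B3 = {c, d, e, f}
Tree: B1–B2, B2–B3

Every bag has size at most 4, so the width is 4 − 1 = 3 and tw(G) ≤ 3. For the lower bound: the 4 vertex sets {a,f}, {b,c}, {e}, {d} are disjoint, each induces a connected subgraph, and every pair is joined by at least one edge of G. Contracting each set to a single vertex therefore yields K_{4} as a minor, and since treewidth is minor-monotone, tw(G) ≥ tw(K_{4}) = 3. The upper and lower bounds meet at 3, so that is the treewidth.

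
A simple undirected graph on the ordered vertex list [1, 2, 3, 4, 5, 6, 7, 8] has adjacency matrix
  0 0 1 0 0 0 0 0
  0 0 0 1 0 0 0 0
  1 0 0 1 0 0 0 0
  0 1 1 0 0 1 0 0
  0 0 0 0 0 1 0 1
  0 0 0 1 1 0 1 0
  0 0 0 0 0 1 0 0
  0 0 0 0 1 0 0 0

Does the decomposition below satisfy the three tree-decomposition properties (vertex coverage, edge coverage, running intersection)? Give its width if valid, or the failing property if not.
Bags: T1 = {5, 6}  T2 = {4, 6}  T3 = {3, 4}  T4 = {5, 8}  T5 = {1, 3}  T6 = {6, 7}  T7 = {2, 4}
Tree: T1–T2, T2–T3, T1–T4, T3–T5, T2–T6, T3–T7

Yes; width 1.

Every vertex of G appears in some bag (union = {1, 2, 3, 4, 5, 6, 7, 8}); every edge is covered by a bag; and for each vertex v the set of bags containing v is connected in the bag tree. The decomposition is therefore valid. The largest bag has 2 vertices, so the width is 1.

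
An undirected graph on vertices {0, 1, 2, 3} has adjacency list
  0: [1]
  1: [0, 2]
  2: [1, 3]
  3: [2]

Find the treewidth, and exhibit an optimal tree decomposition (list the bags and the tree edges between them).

Treewidth 1.
One such decomposition:
Bags: B1 = {2, 3}  B2 = {1, 2}  B3 = {0, 1}
Tree: B1–B2, B2–B3

The largest bag has 2 vertices, giving width 1; this decomposition certifies tw(G) ≤ 1. G has an edge, so its treewidth is at least 1. Therefore the treewidth is 1.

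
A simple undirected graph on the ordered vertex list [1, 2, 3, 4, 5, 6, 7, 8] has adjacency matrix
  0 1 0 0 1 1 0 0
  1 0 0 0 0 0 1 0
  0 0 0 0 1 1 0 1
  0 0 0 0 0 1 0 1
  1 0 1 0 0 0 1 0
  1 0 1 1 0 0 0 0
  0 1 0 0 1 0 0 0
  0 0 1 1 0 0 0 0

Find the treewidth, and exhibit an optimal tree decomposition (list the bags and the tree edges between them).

Every bag has size at most 3, so the width is 3 − 1 = 2 and tw(G) ≤ 2. Since 8–4–6–3–8 is a cycle in G, G is not acyclic. Forests are exactly the graphs of treewidth ≤ 1, so tw(G) ≥ 2. Therefore the treewidth is 2.

Treewidth 2.
One optimal decomposition is:
Bags: B1 = {3, 4, 8}  B2 = {3, 4, 6}  B3 = {3, 5, 6}  B4 = {1, 5, 6}  B5 = {1, 5, 7}  B6 = {1, 2, 7}
Tree: B1–B2, B2–B3, B3–B4, B4–B5, B5–B6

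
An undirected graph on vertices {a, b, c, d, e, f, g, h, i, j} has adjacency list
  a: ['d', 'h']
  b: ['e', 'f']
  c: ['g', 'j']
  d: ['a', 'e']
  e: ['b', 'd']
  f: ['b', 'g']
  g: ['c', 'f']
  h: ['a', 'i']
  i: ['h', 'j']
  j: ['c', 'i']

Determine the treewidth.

2

A width-2 tree decomposition is:
Bags: B1 = {b, f, g}  B2 = {b, e, g}  B3 = {d, e, g}  B4 = {a, d, g}  B5 = {a, g, h}  B6 = {g, h, i}  B7 = {g, i, j}  B8 = {c, g, j}
Tree: B1–B2, B2–B3, B3–B4, B4–B5, B5–B6, B6–B7, B7–B8
Each bag holds 3 vertices, so the decomposition has width 2, which upper-bounds the treewidth. The edges g–f–b–e–d–a–h–i–j–c–g form a cycle, so G is not a tree and its treewidth is at least 2. The upper and lower bounds meet at 2, so that is the treewidth.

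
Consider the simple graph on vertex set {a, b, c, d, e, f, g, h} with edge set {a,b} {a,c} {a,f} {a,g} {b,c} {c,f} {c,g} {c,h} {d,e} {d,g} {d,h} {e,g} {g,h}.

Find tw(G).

2

A width-2 tree decomposition is:
Bags: B1 = {a, c, g}  B2 = {c, g, h}  B3 = {a, b, c}  B4 = {a, c, f}  B5 = {d, g, h}  B6 = {d, e, g}
Tree: B1–B2, B1–B3, B1–B4, B2–B5, B5–B6
The largest bag has 3 vertices, giving width 2; this decomposition certifies tw(G) ≤ 2. On the other hand G contains the 3-clique {d, e, g}. A clique must lie in a single bag of any decomposition, so no decomposition can have width below 2. Therefore the treewidth is 2.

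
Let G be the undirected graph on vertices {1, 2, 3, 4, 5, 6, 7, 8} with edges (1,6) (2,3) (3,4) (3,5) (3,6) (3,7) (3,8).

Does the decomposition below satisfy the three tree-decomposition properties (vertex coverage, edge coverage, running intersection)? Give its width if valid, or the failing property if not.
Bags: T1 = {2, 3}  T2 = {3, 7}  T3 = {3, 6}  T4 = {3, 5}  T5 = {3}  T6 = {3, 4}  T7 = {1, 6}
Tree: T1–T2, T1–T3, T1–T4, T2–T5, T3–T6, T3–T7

A tree decomposition must satisfy three properties: every vertex lies in some bag; for every edge, both endpoints lie together in some bag; and for every vertex, the bags containing it form a connected subtree. Here vertex 8 appears in no bag, so the decomposition is invalid.

No — vertex 8 appears in no bag.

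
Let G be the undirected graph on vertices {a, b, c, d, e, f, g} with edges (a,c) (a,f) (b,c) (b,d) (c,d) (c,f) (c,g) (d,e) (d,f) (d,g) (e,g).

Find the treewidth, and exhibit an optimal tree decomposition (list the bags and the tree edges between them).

The largest bag has 3 vertices, giving width 2; this decomposition certifies tw(G) ≤ 2. For the lower bound, the 3 vertices {d, e, g} are pairwise adjacent, and any tree decomposition puts a clique entirely inside one bag — forcing width ≥ 2. The upper and lower bounds meet at 2, so that is the treewidth.

Treewidth 2.
One such decomposition:
Bags: B1 = {c, d, f}  B2 = {c, d, g}  B3 = {d, e, g}  B4 = {b, c, d}  B5 = {a, c, f}
Tree: B1–B2, B2–B3, B2–B4, B1–B5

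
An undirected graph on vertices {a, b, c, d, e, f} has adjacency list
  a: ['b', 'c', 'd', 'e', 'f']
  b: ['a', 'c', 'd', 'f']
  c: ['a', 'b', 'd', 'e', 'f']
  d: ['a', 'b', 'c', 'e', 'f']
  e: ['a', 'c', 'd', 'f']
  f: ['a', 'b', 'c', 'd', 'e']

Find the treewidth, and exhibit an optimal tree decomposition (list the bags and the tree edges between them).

Treewidth 4.
Bags: B1 = {a, b, c, d, f}  B2 = {a, c, d, e, f}
Tree: B1–B2

Each bag holds 5 vertices, so the decomposition has width 4, which upper-bounds the treewidth. Conversely, {a, c, d, e, f} is a clique of size 5, and the vertices of any clique must share a bag in every tree decomposition; so some bag has ≥ 5 vertices and tw(G) ≥ 4. The upper and lower bounds meet at 4, so that is the treewidth.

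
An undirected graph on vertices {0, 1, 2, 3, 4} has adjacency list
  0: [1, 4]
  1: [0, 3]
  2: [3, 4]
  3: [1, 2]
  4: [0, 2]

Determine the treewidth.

A width-2 tree decomposition is:
Bags: B1 = {1, 2, 3}  B2 = {0, 1, 2}  B3 = {0, 2, 4}
Tree: B1–B2, B2–B3
The largest bag has 3 vertices, giving width 2; this decomposition certifies tw(G) ≤ 2. Since 2–3–1–0–4–2 is a cycle in G, G is not acyclic. Forests are exactly the graphs of treewidth ≤ 1, so tw(G) ≥ 2. The upper and lower bounds meet at 2, so that is the treewidth.

2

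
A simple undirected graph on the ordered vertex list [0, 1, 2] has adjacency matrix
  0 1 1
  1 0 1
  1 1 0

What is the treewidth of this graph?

2

A width-2 tree decomposition is:
Bags: B1 = {0, 1, 2}
Tree: (single bag)
With just one bag of size 3, the width is 3 − 1 = 2, so tw(G) ≤ 2. For the lower bound, the 3 vertices {0, 1, 2} are pairwise adjacent, and any tree decomposition puts a clique entirely inside one bag — forcing width ≥ 2. Combining the bounds, tw(G) = 2.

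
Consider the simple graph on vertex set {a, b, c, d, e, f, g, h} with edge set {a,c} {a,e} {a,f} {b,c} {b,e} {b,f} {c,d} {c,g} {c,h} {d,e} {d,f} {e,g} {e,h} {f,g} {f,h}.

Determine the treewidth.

A width-3 tree decomposition is:
Bags: B1 = {a, c, e, f}  B2 = {b, c, e, f}  B3 = {c, d, e, f}  B4 = {c, e, f, g}  B5 = {c, e, f, h}
Tree: B1–B2, B2–B3, B3–B4, B4–B5
The largest bag has 4 vertices, giving width 3; this decomposition certifies tw(G) ≤ 3. For the lower bound: the 4 vertex sets {a,e}, {b,c}, {f}, {d} are disjoint, each induces a connected subgraph, and every pair is joined by at least one edge of G. Contracting each set to a single vertex therefore yields K_{4} as a minor, and since treewidth is minor-monotone, tw(G) ≥ tw(K_{4}) = 3. The upper and lower bounds meet at 3, so that is the treewidth.

3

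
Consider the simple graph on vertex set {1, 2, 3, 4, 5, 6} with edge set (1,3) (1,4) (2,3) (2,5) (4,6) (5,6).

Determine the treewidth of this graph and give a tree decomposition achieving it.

Treewidth 2.
One optimal decomposition is:
Bags: B1 = {1, 4, 6}  B2 = {1, 3, 6}  B3 = {2, 3, 6}  B4 = {2, 5, 6}
Tree: B1–B2, B2–B3, B3–B4

Every bag has size at most 3, so the width is 3 − 1 = 2 and tw(G) ≤ 2. Since 6–4–1–3–2–5–6 is a cycle in G, G is not acyclic. Forests are exactly the graphs of treewidth ≤ 1, so tw(G) ≥ 2. Combining the bounds, tw(G) = 2.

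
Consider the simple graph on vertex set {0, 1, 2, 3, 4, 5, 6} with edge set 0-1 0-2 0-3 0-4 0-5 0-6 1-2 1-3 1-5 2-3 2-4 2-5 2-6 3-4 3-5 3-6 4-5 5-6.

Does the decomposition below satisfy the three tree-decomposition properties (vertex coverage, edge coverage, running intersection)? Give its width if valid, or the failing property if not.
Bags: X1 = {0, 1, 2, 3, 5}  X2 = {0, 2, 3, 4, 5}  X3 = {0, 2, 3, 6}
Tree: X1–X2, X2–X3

No — edge (5,6) lies in no bag.

A tree decomposition must satisfy three properties: every vertex lies in some bag; for every edge, both endpoints lie together in some bag; and for every vertex, the bags containing it form a connected subtree. Here edge (5,6) lies in no bag, so the decomposition is invalid.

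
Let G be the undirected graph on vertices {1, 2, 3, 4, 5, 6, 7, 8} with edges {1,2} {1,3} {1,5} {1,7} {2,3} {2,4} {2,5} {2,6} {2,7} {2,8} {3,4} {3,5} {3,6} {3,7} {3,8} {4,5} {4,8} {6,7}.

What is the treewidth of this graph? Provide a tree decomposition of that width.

Treewidth 3.
One optimal decomposition is:
Bags: B1 = {2, 3, 4, 8}  B2 = {2, 3, 4, 5}  B3 = {1, 2, 3, 5}  B4 = {1, 2, 3, 7}  B5 = {2, 3, 6, 7}
Tree: B1–B2, B2–B3, B3–B4, B4–B5

Every bag has size at most 4, so the width is 4 − 1 = 3 and tw(G) ≤ 3. Conversely, {2, 3, 4, 8} is a clique of size 4, and the vertices of any clique must share a bag in every tree decomposition; so some bag has ≥ 4 vertices and tw(G) ≥ 3. Hence tw(G) = 3 exactly.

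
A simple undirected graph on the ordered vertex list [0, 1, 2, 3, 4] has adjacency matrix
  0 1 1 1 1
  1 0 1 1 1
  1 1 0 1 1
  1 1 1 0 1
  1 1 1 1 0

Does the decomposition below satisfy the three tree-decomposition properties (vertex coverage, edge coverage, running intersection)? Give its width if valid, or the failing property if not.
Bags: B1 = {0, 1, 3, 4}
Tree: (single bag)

No — vertex 2 appears in no bag.

A tree decomposition must satisfy three properties: every vertex lies in some bag; for every edge, both endpoints lie together in some bag; and for every vertex, the bags containing it form a connected subtree. Here vertex 2 appears in no bag, so the decomposition is invalid.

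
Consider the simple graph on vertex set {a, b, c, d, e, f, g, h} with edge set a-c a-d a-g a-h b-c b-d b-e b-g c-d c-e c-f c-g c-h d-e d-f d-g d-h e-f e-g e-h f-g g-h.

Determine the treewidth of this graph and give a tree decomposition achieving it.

Every bag has size at most 5, so the width is 5 − 1 = 4 and tw(G) ≤ 4. Conversely, {c, d, e, g, h} is a clique of size 5, and the vertices of any clique must share a bag in every tree decomposition; so some bag has ≥ 5 vertices and tw(G) ≥ 4. Combining the bounds, tw(G) = 4.

Treewidth 4.
Bags: B1 = {a, c, d, g, h}  B2 = {c, d, e, g, h}  B3 = {b, c, d, e, g}  B4 = {c, d, e, f, g}
Tree: B1–B2, B2–B3, B2–B4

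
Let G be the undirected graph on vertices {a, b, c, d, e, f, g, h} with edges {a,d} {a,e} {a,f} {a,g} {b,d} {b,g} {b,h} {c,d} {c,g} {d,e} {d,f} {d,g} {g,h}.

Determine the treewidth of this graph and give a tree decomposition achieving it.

Treewidth 2.
One such decomposition:
Bags: B1 = {b, d, g}  B2 = {b, g, h}  B3 = {a, d, g}  B4 = {a, d, e}  B5 = {a, d, f}  B6 = {c, d, g}
Tree: B1–B2, B1–B3, B3–B4, B4–B5, B3–B6

Each bag holds 3 vertices, so the decomposition has width 2, which upper-bounds the treewidth. On the other hand G contains the 3-clique {c, d, g}. A clique must lie in a single bag of any decomposition, so no decomposition can have width below 2. The upper and lower bounds meet at 2, so that is the treewidth.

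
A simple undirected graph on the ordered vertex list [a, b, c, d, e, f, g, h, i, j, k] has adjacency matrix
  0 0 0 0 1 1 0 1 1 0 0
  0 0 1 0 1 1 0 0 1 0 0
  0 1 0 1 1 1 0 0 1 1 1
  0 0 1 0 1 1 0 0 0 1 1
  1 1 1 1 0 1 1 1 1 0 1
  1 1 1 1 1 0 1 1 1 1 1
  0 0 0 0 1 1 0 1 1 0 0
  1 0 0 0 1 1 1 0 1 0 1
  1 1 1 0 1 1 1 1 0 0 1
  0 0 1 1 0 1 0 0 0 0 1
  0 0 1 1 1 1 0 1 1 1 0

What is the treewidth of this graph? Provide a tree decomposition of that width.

Treewidth 4.
One optimal decomposition is:
Bags: B1 = {c, e, f, i, k}  B2 = {c, d, e, f, k}  B3 = {b, c, e, f, i}  B4 = {c, d, f, j, k}  B5 = {e, f, h, i, k}  B6 = {a, e, f, h, i}  B7 = {e, f, g, h, i}
Tree: B1–B2, B1–B3, B2–B4, B1–B5, B5–B6, B6–B7

Every bag has size at most 5, so the width is 5 − 1 = 4 and tw(G) ≤ 4. On the other hand G contains the 5-clique {c, d, f, j, k}. A clique must lie in a single bag of any decomposition, so no decomposition can have width below 4. The upper and lower bounds meet at 4, so that is the treewidth.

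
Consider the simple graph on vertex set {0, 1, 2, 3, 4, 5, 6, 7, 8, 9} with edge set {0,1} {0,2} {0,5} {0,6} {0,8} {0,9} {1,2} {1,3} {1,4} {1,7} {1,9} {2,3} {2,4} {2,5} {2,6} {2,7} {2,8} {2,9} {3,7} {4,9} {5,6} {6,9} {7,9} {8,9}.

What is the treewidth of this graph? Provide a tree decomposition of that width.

Each bag holds 4 vertices, so the decomposition has width 3, which upper-bounds the treewidth. For the lower bound, the 4 vertices {0, 2, 8, 9} are pairwise adjacent, and any tree decomposition puts a clique entirely inside one bag — forcing width ≥ 3. The upper and lower bounds meet at 3, so that is the treewidth.

Treewidth 3.
Bags: B1 = {1, 2, 4, 9}  B2 = {0, 1, 2, 9}  B3 = {0, 2, 8, 9}  B4 = {0, 2, 6, 9}  B5 = {0, 2, 5, 6}  B6 = {1, 2, 7, 9}  B7 = {1, 2, 3, 7}
Tree: B1–B2, B2–B3, B2–B4, B4–B5, B1–B6, B6–B7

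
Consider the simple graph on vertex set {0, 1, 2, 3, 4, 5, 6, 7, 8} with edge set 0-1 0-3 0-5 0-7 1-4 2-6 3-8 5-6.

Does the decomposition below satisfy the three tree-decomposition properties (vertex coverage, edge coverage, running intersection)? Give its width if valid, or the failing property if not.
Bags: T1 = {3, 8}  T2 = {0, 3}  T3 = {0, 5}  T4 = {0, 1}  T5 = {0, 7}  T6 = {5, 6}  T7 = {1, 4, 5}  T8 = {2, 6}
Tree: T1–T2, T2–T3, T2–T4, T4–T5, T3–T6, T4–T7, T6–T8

A tree decomposition must satisfy three properties: every vertex lies in some bag; for every edge, both endpoints lie together in some bag; and for every vertex, the bags containing it form a connected subtree. Here bags containing vertex 5 are not connected in the tree, so the decomposition is invalid.

No — bags containing vertex 5 are not connected in the tree.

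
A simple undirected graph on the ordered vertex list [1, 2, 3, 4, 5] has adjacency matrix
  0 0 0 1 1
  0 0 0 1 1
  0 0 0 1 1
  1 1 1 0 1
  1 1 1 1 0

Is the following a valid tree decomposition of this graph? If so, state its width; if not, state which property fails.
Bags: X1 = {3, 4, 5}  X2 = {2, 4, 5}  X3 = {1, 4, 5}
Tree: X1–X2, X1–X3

Yes; width 2.

Vertex coverage: the bags together contain {1, 2, 3, 4, 5}, the full vertex set. Edge coverage: each edge of G has both endpoints in at least one bag. Running intersection: for every vertex, the bags containing it form a connected subtree. All three properties hold, so this is a valid tree decomposition of width max|bag| − 1 = 2, and hence tw(G) ≤ 2.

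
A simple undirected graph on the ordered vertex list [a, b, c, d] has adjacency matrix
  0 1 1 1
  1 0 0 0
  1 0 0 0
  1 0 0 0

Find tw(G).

1

A width-1 tree decomposition is:
Bags: B1 = {a, b}  B2 = {a, d}  B3 = {a, c}
Tree: B1–B2, B1–B3
The largest bag has 2 vertices, giving width 1; this decomposition certifies tw(G) ≤ 1. G has an edge, so its treewidth is at least 1. Hence tw(G) = 1 exactly.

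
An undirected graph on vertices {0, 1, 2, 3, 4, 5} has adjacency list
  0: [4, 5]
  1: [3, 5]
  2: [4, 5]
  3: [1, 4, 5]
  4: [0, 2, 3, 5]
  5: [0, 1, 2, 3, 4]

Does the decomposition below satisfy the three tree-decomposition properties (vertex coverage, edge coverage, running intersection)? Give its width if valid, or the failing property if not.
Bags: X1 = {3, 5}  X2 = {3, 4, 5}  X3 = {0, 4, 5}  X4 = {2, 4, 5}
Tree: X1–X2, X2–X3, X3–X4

A tree decomposition must satisfy three properties: every vertex lies in some bag; for every edge, both endpoints lie together in some bag; and for every vertex, the bags containing it form a connected subtree. Here vertex 1 appears in no bag, so the decomposition is invalid.

No — vertex 1 appears in no bag.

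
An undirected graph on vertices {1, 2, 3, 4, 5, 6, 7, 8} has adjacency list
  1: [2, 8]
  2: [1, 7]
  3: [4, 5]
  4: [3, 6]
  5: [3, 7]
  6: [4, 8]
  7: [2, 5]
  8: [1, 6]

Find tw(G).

A width-2 tree decomposition is:
Bags: B1 = {2, 5, 7}  B2 = {2, 3, 5}  B3 = {2, 3, 4}  B4 = {2, 4, 6}  B5 = {2, 6, 8}  B6 = {1, 2, 8}
Tree: B1–B2, B2–B3, B3–B4, B4–B5, B5–B6
Every bag has size at most 3, so the width is 3 − 1 = 2 and tw(G) ≤ 2. Since 2–7–5–3–4–6–8–1–2 is a cycle in G, G is not acyclic. Forests are exactly the graphs of treewidth ≤ 1, so tw(G) ≥ 2. Hence tw(G) = 2 exactly.

2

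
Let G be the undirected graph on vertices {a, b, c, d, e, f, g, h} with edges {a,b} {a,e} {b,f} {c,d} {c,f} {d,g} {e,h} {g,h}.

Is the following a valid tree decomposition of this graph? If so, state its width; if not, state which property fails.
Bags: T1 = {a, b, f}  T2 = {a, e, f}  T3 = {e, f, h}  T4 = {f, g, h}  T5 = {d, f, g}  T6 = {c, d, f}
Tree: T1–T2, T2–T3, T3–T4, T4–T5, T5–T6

Yes; width 2.

Vertex coverage: the bags together contain {a, b, c, d, e, f, g, h}, the full vertex set. Edge coverage: each edge of G has both endpoints in at least one bag. Running intersection: for every vertex, the bags containing it form a connected subtree. All three properties hold, so this is a valid tree decomposition of width max|bag| − 1 = 2, and hence tw(G) ≤ 2.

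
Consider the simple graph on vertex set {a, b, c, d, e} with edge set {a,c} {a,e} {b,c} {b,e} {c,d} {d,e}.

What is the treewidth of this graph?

A width-2 tree decomposition is:
Bags: B1 = {c, d, e}  B2 = {b, c, e}  B3 = {a, c, e}
Tree: B1–B2, B2–B3
The largest bag has 3 vertices, giving width 2; this decomposition certifies tw(G) ≤ 2. For the lower bound, G contains the cycle d–e–b–c–d, so G is not a forest; only forests have treewidth ≤ 1, hence tw(G) ≥ 2. Therefore the treewidth is 2.

2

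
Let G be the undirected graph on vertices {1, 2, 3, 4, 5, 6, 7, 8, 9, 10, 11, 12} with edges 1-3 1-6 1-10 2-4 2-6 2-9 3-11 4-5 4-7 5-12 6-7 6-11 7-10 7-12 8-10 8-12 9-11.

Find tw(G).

3

A width-3 tree decomposition is:
Bags: B1 = {1, 3, 9, 11}  B2 = {1, 6, 9, 11}  B3 = {1, 2, 6, 9}  B4 = {1, 2, 6, 10}  B5 = {2, 6, 7, 10}  B6 = {2, 4, 7, 10}  B7 = {4, 7, 8, 10}  B8 = {4, 7, 8, 12}  B9 = {4, 5, 8, 12}
Tree: B1–B2, B2–B3, B3–B4, B4–B5, B5–B6, B6–B7, B7–B8, B8–B9
Each bag holds 4 vertices, so the decomposition has width 3, which upper-bounds the treewidth. For the lower bound: the 4 vertex sets {3,9,11}, {1}, {6}, {2,4,7,10} are disjoint, each induces a connected subgraph, and every pair is joined by at least one edge of G. Contracting each set to a single vertex therefore yields K_{4} as a minor, and since treewidth is minor-monotone, tw(G) ≥ tw(K_{4}) = 3. Combining the bounds, tw(G) = 3.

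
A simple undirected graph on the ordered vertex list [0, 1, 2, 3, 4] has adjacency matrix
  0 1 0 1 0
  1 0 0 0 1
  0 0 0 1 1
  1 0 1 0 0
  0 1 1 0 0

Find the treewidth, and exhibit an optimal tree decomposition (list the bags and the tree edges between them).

Treewidth 2.
Bags: B1 = {2, 3, 4}  B2 = {1, 3, 4}  B3 = {0, 1, 3}
Tree: B1–B2, B2–B3

Each bag holds 3 vertices, so the decomposition has width 2, which upper-bounds the treewidth. For the lower bound, G contains the cycle 3–2–4–1–0–3, so G is not a forest; only forests have treewidth ≤ 1, hence tw(G) ≥ 2. Combining the bounds, tw(G) = 2.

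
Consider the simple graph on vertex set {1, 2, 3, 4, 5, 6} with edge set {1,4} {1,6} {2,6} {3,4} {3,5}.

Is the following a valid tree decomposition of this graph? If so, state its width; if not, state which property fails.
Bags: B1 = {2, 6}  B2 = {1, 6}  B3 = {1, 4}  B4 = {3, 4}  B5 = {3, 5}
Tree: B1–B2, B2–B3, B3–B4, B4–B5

Yes; width 1.

Checking the three conditions: (i) the bags cover all of {1, 2, 3, 4, 5, 6}; (ii) for each edge, some bag contains both endpoints; (iii) the bags containing any fixed vertex form a subtree. All hold, so the decomposition is valid with width 2 − 1 = 1.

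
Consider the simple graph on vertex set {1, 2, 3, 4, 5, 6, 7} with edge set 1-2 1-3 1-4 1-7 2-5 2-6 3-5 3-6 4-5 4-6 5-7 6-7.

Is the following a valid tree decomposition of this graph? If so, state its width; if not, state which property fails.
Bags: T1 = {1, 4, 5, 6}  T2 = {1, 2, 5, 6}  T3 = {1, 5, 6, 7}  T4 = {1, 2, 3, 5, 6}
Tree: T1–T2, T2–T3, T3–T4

A tree decomposition must satisfy three properties: every vertex lies in some bag; for every edge, both endpoints lie together in some bag; and for every vertex, the bags containing it form a connected subtree. Here bags containing vertex 2 are not connected in the tree, so the decomposition is invalid.

No — bags containing vertex 2 are not connected in the tree.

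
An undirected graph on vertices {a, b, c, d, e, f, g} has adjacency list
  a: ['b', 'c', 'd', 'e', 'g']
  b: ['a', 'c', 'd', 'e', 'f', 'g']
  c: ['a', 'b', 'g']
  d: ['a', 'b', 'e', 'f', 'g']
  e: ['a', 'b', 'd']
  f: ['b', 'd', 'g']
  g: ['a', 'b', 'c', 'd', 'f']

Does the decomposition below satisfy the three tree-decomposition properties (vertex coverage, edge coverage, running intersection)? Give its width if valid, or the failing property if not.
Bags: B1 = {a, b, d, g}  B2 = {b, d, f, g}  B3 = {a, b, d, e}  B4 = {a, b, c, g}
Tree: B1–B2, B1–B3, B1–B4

Checking the three conditions: (i) the bags cover all of {a, b, c, d, e, f, g}; (ii) for each edge, some bag contains both endpoints; (iii) the bags containing any fixed vertex form a subtree. All hold, so the decomposition is valid with width 4 − 1 = 3.

Yes; width 3.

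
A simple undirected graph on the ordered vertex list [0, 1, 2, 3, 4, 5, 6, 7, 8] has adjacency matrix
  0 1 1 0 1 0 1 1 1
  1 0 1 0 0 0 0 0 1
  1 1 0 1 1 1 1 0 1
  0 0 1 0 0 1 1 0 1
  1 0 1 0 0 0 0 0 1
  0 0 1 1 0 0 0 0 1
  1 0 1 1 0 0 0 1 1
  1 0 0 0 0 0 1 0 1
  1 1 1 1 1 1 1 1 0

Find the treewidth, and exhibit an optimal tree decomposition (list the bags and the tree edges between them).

Treewidth 3.
One such decomposition:
Bags: B1 = {0, 2, 6, 8}  B2 = {0, 2, 4, 8}  B3 = {2, 3, 6, 8}  B4 = {0, 1, 2, 8}  B5 = {0, 6, 7, 8}  B6 = {2, 3, 5, 8}
Tree: B1–B2, B1–B3, B2–B4, B1–B5, B3–B6

Every bag has size at most 4, so the width is 4 − 1 = 3 and tw(G) ≤ 3. For the lower bound, the 4 vertices {0, 1, 2, 8} are pairwise adjacent, and any tree decomposition puts a clique entirely inside one bag — forcing width ≥ 3. Therefore the treewidth is 3.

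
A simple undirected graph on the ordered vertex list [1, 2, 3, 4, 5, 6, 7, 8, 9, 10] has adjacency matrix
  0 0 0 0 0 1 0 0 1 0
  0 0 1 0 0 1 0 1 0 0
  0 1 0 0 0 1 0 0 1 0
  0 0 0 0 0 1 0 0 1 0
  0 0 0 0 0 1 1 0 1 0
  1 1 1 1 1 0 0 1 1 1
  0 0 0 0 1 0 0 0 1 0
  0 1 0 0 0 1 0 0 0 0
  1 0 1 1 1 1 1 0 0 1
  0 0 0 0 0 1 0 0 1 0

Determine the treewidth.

2

A width-2 tree decomposition is:
Bags: B1 = {2, 3, 6}  B2 = {3, 6, 9}  B3 = {1, 6, 9}  B4 = {5, 6, 9}  B5 = {2, 6, 8}  B6 = {4, 6, 9}  B7 = {5, 7, 9}  B8 = {6, 9, 10}
Tree: B1–B2, B2–B3, B3–B4, B1–B5, B3–B6, B4–B7, B4–B8
Each bag holds 3 vertices, so the decomposition has width 2, which upper-bounds the treewidth. Conversely, {2, 6, 8} is a clique of size 3, and the vertices of any clique must share a bag in every tree decomposition; so some bag has ≥ 3 vertices and tw(G) ≥ 2. Hence tw(G) = 2 exactly.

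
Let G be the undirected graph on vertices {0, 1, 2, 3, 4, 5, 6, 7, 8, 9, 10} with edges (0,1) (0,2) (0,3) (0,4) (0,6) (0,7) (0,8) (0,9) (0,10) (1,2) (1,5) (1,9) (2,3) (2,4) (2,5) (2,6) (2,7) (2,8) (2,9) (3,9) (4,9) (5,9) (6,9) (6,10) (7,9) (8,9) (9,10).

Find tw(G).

3

A width-3 tree decomposition is:
Bags: B1 = {0, 1, 2, 9}  B2 = {0, 2, 7, 9}  B3 = {1, 2, 5, 9}  B4 = {0, 2, 6, 9}  B5 = {0, 6, 9, 10}  B6 = {0, 2, 8, 9}  B7 = {0, 2, 3, 9}  B8 = {0, 2, 4, 9}
Tree: B1–B2, B1–B3, B1–B4, B4–B5, B4–B6, B6–B7, B4–B8
Each bag holds 4 vertices, so the decomposition has width 3, which upper-bounds the treewidth. For the lower bound, the 4 vertices {0, 1, 2, 9} are pairwise adjacent, and any tree decomposition puts a clique entirely inside one bag — forcing width ≥ 3. Combining the bounds, tw(G) = 3.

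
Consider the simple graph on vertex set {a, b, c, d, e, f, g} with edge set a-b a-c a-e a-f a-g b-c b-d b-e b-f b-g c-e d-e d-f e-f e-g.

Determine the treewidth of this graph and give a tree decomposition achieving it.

The largest bag has 4 vertices, giving width 3; this decomposition certifies tw(G) ≤ 3. On the other hand G contains the 4-clique {b, d, e, f}. A clique must lie in a single bag of any decomposition, so no decomposition can have width below 3. Hence tw(G) = 3 exactly.

Treewidth 3.
Bags: B1 = {a, b, c, e}  B2 = {a, b, e, g}  B3 = {a, b, e, f}  B4 = {b, d, e, f}
Tree: B1–B2, B1–B3, B3–B4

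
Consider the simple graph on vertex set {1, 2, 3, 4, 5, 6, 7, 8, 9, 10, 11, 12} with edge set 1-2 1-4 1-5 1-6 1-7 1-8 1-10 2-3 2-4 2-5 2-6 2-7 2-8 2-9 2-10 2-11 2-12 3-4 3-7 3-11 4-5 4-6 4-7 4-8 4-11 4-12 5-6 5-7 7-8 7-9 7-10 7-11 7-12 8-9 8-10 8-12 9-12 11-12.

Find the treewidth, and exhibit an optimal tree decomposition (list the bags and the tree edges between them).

Every bag has size at most 5, so the width is 5 − 1 = 4 and tw(G) ≤ 4. On the other hand G contains the 5-clique {1, 2, 4, 5, 6}. A clique must lie in a single bag of any decomposition, so no decomposition can have width below 4. The upper and lower bounds meet at 4, so that is the treewidth.

Treewidth 4.
One optimal decomposition is:
Bags: B1 = {2, 4, 7, 8, 12}  B2 = {1, 2, 4, 7, 8}  B3 = {1, 2, 7, 8, 10}  B4 = {2, 7, 8, 9, 12}  B5 = {1, 2, 4, 5, 7}  B6 = {2, 4, 7, 11, 12}  B7 = {1, 2, 4, 5, 6}  B8 = {2, 3, 4, 7, 11}
Tree: B1–B2, B2–B3, B1–B4, B2–B5, B1–B6, B5–B7, B6–B8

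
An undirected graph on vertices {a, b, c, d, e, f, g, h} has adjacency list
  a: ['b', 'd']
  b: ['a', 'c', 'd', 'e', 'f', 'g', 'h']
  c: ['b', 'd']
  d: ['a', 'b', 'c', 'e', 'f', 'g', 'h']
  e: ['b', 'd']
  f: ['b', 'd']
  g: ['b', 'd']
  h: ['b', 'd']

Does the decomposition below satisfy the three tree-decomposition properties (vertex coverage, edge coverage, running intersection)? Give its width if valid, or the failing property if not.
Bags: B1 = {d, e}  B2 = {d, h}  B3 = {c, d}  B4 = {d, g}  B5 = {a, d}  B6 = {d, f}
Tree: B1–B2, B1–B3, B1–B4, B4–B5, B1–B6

A tree decomposition must satisfy three properties: every vertex lies in some bag; for every edge, both endpoints lie together in some bag; and for every vertex, the bags containing it form a connected subtree. Here vertex b appears in no bag, so the decomposition is invalid.

No — vertex b appears in no bag.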